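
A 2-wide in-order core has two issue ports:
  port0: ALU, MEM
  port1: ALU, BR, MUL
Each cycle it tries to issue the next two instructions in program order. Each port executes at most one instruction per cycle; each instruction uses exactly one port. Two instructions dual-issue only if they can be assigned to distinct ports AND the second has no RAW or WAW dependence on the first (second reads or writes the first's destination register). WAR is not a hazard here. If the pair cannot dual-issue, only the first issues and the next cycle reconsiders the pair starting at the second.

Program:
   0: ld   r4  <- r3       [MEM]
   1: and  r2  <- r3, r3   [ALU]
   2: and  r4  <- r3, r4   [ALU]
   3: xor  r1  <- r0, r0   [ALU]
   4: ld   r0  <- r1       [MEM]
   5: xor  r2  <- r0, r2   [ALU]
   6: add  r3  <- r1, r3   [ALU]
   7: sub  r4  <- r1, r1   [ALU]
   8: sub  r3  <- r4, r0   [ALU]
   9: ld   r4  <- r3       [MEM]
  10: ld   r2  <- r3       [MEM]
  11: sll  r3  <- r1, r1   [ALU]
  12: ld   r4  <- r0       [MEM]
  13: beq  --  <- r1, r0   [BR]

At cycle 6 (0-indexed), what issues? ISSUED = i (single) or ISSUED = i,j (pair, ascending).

ISSUED = 9

t=0 i0&i1:ld and ; 2-wide
t=1 i2&i3:and xor ; 2-wide
t=2 i4:ld ; RAW r0
t=3 i5&i6:xor add ; 2-wide
t=4 i7:sub ; RAW r4
t=5 i8:sub ; RAW r3
t=6 i9:ld ; no-port MEM/MEM
t=7 i10&i11:ld sll ; 2-wide
t=8 i12&i13:ld beq ; 2-wide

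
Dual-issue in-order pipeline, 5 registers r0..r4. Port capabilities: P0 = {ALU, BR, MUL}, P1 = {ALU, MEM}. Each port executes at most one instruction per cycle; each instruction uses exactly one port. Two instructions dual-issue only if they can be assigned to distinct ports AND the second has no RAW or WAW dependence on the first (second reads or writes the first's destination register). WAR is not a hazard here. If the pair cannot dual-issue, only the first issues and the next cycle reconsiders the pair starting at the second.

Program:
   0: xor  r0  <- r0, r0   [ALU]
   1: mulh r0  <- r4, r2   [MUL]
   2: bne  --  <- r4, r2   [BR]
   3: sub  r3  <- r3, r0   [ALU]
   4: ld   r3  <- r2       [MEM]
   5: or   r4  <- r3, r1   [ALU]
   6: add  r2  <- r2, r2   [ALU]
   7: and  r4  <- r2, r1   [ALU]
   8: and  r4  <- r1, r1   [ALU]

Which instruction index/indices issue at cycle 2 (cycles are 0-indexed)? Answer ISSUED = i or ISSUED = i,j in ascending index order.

ISSUED = 2,3

t=0 i0:xor.ALU ; WAW r0
t=1 i1:mulh.MUL ; no-port MUL/BR
t=2 i2+i3:bne.BR;sub.ALU ; 2-wide
t=3 i4:ld.MEM ; RAW r3
t=4 i5+i6:or.ALU;add.ALU ; 2-wide
t=5 i7:and.ALU ; WAW r4
t=6 i8:and.ALU ; tail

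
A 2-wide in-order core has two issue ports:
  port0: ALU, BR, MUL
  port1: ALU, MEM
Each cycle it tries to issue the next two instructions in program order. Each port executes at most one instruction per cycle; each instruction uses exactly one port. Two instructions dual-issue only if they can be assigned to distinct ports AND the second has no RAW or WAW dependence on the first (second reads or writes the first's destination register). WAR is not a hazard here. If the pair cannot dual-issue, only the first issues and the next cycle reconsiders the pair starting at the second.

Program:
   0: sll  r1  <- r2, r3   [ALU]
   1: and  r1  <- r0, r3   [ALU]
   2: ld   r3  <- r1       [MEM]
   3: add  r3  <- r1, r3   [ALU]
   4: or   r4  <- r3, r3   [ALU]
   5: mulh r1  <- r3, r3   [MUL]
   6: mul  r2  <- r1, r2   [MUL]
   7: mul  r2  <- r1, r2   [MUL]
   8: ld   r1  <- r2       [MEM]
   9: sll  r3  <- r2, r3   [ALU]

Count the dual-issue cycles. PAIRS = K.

PAIRS = 2

[0] i0  sll.ALU  -- WAW r1
[1] i1  and.ALU  -- RAW r1
[2] i2  ld.MEM  -- RAW+WAW r3
[3] i3  add.ALU  -- RAW r3
[4] i4+i5  or.ALU;mulh.MUL  -- pair
[5] i6  mul.MUL  -- no-port MUL/MUL
[6] i7  mul.MUL  -- RAW r2
[7] i8+i9  ld.MEM;sll.ALU  -- pair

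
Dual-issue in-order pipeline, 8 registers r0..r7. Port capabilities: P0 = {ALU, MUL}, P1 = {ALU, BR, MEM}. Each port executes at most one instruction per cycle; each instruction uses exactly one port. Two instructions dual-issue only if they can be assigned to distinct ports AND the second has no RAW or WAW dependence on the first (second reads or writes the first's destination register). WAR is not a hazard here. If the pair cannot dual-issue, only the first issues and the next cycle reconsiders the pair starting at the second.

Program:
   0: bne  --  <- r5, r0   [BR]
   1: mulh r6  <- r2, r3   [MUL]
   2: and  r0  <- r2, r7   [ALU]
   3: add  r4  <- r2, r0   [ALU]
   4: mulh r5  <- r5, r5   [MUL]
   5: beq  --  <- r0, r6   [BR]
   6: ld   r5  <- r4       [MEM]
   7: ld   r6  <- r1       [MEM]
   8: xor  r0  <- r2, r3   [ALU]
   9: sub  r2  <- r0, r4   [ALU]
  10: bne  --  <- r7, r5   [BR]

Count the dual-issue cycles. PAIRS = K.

  cy0 -> i0+i1 (bne.BR/mulh.MUL) pair
  cy1 -> i2 (and.ALU) RAW r0
  cy2 -> i3+i4 (add.ALU/mulh.MUL) pair
  cy3 -> i5 (beq.BR) no-port BR/MEM
  cy4 -> i6 (ld.MEM) no-port MEM/MEM
  cy5 -> i7+i8 (ld.MEM/xor.ALU) pair
  cy6 -> i9+i10 (sub.ALU/bne.BR) pair

PAIRS = 4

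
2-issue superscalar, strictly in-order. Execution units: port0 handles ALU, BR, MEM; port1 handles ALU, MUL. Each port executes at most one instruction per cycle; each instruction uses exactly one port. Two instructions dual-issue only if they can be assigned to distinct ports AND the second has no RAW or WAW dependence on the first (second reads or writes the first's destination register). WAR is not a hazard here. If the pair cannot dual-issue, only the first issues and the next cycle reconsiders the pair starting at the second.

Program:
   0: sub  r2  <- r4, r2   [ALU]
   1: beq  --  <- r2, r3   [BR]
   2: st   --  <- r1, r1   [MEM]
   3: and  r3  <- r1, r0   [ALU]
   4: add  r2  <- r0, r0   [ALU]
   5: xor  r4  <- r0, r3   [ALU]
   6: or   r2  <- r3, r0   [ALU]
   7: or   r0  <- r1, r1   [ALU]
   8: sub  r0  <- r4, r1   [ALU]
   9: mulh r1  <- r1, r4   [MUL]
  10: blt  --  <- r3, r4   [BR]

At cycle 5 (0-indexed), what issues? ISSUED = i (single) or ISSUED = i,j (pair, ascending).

#0 head=0: sub.ALU i0 RAW r2
#1 head=1: beq.BR i1 no-port BR/MEM
#2 head=2: st.MEM;and.ALU i2+i3 2-wide
#3 head=4: add.ALU;xor.ALU i4+i5 2-wide
#4 head=6: or.ALU;or.ALU i6+i7 2-wide
#5 head=8: sub.ALU;mulh.MUL i8+i9 2-wide
#6 head=10: blt.BR i10 tail

ISSUED = 8,9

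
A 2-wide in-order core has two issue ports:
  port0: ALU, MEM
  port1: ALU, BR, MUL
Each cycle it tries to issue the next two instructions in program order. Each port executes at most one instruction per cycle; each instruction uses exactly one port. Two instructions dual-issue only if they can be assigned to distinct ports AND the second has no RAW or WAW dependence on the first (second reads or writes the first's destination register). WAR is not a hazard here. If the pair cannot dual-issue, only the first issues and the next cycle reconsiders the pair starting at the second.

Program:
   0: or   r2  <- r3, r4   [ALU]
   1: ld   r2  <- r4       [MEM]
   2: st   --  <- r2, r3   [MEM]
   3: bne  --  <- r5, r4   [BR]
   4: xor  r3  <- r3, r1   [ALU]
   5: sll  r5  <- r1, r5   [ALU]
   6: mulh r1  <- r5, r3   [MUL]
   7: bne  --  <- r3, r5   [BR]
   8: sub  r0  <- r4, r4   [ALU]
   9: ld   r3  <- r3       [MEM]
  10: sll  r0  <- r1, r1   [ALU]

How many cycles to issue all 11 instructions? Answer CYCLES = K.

c0: i0 or  WAW r2
c1: i1 ld  no-port MEM/MEM
c2: i2,i3 st/bne  dual
c3: i4,i5 xor/sll  dual
c4: i6 mulh  no-port MUL/BR
c5: i7,i8 bne/sub  dual
c6: i9,i10 ld/sll  dual

CYCLES = 7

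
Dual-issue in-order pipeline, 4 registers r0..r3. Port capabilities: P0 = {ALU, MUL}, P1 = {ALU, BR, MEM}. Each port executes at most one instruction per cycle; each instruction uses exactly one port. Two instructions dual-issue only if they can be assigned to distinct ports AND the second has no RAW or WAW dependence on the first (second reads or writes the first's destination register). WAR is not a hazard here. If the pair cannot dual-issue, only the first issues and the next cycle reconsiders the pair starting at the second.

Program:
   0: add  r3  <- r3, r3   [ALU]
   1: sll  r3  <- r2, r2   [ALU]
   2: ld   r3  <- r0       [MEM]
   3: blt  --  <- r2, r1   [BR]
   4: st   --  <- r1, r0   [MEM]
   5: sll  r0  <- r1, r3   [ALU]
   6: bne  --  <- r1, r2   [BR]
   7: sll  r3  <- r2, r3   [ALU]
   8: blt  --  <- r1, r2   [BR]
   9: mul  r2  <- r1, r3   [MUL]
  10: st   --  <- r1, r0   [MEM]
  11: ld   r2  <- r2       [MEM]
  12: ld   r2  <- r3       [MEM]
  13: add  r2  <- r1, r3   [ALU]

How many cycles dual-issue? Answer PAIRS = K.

PAIRS = 3

#0 head=0: add i0 WAW r3
#1 head=1: sll i1 WAW r3
#2 head=2: ld i2 no-port MEM/BR
#3 head=3: blt i3 no-port BR/MEM
#4 head=4: st/sll i4/i5 dual
#5 head=6: bne/sll i6/i7 dual
#6 head=8: blt/mul i8/i9 dual
#7 head=10: st i10 no-port MEM/MEM
#8 head=11: ld i11 no-port MEM/MEM
#9 head=12: ld i12 WAW r2
#10 head=13: add i13 tail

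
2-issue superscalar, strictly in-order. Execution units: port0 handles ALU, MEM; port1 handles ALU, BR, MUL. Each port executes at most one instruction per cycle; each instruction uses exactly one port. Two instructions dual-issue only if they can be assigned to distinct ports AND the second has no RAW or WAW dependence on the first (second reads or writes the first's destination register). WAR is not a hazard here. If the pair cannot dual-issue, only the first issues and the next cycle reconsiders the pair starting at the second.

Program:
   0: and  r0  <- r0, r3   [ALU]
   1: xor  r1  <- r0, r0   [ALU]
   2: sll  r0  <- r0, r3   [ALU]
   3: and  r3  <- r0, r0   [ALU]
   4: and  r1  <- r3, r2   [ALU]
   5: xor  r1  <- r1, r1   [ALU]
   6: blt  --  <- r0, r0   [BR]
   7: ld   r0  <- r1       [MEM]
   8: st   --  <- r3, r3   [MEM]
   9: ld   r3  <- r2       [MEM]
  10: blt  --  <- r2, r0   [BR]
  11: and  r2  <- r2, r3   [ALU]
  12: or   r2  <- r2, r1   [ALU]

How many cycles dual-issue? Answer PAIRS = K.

[0] i0  and  -- RAW r0
[1] i1/i2  xor sll  -- pair
[2] i3  and  -- RAW r3
[3] i4  and  -- RAW+WAW r1
[4] i5/i6  xor blt  -- pair
[5] i7  ld  -- no-port MEM/MEM
[6] i8  st  -- no-port MEM/MEM
[7] i9/i10  ld blt  -- pair
[8] i11  and  -- RAW+WAW r2
[9] i12  or  -- tail

PAIRS = 3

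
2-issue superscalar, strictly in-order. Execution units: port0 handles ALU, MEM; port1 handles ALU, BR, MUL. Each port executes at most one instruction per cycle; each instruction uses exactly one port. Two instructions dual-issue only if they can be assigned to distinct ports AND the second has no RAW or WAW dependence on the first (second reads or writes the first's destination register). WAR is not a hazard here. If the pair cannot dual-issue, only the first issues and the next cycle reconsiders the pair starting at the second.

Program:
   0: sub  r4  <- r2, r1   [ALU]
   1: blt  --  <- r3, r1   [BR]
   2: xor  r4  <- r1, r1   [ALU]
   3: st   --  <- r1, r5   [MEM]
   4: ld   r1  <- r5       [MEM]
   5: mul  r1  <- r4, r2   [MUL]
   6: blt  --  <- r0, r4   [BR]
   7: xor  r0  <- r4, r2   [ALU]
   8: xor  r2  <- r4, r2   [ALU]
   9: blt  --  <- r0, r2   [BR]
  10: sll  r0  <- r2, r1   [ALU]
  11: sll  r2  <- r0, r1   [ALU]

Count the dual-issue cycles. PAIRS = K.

PAIRS = 4

[0] i0,i1  sub/blt  -- pair
[1] i2,i3  xor/st  -- pair
[2] i4  ld  -- WAW r1
[3] i5  mul  -- no-port MUL/BR
[4] i6,i7  blt/xor  -- pair
[5] i8  xor  -- RAW r2
[6] i9,i10  blt/sll  -- pair
[7] i11  sll  -- tail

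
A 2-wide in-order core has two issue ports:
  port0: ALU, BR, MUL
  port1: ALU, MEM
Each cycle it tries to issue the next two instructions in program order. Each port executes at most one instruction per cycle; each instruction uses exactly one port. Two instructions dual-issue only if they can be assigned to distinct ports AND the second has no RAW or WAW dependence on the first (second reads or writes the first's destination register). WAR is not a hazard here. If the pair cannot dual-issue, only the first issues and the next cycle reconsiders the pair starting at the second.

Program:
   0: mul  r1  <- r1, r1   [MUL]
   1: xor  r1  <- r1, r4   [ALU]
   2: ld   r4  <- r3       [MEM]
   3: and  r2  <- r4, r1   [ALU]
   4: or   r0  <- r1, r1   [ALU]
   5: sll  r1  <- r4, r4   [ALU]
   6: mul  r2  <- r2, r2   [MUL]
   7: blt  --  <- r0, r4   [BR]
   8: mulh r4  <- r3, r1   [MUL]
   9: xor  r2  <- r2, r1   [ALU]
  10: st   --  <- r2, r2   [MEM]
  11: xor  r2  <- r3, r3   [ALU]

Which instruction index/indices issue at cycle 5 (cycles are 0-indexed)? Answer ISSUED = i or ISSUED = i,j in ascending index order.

[0] i0  mul  -- RAW+WAW r1
[1] i1/i2  xor ld  -- 2-wide
[2] i3/i4  and or  -- 2-wide
[3] i5/i6  sll mul  -- 2-wide
[4] i7  blt  -- no-port BR/MUL
[5] i8/i9  mulh xor  -- 2-wide
[6] i10/i11  st xor  -- 2-wide

ISSUED = 8,9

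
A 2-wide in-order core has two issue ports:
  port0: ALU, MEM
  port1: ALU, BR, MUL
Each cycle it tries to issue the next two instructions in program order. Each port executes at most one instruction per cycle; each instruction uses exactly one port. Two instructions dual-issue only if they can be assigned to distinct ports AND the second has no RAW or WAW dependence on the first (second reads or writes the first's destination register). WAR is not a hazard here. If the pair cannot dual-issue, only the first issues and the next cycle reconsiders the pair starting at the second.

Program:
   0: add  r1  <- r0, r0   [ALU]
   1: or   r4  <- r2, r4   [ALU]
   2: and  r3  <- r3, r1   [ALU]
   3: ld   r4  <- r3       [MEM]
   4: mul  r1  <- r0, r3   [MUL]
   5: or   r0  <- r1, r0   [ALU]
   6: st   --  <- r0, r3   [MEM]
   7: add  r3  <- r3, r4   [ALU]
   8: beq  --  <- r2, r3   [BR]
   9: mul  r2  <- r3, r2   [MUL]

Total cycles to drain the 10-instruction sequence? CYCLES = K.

CYCLES = 7

  cy0 -> i0&i1 (add/or) 2-wide
  cy1 -> i2 (and) RAW r3
  cy2 -> i3&i4 (ld/mul) 2-wide
  cy3 -> i5 (or) RAW r0
  cy4 -> i6&i7 (st/add) 2-wide
  cy5 -> i8 (beq) no-port BR/MUL
  cy6 -> i9 (mul) tail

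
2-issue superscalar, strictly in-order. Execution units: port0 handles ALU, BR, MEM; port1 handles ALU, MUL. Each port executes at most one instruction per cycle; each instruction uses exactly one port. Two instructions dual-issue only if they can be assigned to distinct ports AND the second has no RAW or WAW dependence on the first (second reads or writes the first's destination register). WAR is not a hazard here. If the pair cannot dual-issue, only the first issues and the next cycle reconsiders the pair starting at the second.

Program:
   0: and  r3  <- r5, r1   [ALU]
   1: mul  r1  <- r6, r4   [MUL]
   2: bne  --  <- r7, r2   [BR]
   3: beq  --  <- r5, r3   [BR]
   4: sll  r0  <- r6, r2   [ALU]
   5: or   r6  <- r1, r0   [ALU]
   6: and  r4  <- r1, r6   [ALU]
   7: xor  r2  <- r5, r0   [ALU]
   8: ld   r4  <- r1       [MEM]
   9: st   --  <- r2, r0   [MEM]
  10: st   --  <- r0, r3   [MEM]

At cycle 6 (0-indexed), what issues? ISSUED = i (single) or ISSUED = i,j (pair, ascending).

  cy0 -> i0/i1 (and/mul) pair
  cy1 -> i2 (bne) no-port BR/BR
  cy2 -> i3/i4 (beq/sll) pair
  cy3 -> i5 (or) RAW r6
  cy4 -> i6/i7 (and/xor) pair
  cy5 -> i8 (ld) no-port MEM/MEM
  cy6 -> i9 (st) no-port MEM/MEM
  cy7 -> i10 (st) tail

ISSUED = 9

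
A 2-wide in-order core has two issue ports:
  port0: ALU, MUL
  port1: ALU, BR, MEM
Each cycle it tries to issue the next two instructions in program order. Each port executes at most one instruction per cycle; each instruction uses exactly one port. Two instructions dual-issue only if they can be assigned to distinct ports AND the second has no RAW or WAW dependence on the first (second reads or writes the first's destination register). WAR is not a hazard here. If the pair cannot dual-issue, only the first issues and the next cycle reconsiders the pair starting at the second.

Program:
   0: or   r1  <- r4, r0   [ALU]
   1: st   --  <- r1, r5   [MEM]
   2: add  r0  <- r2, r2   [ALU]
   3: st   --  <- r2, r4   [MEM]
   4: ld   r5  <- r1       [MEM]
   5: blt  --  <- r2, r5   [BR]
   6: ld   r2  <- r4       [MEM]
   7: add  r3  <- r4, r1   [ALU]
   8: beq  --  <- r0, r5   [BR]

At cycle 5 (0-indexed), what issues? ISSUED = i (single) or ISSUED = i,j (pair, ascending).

ISSUED = 6,7

#0 head=0: or.ALU i0 RAW r1
#1 head=1: st.MEM/add.ALU i1&i2 2-wide
#2 head=3: st.MEM i3 no-port MEM/MEM
#3 head=4: ld.MEM i4 no-port MEM/BR
#4 head=5: blt.BR i5 no-port BR/MEM
#5 head=6: ld.MEM/add.ALU i6&i7 2-wide
#6 head=8: beq.BR i8 tail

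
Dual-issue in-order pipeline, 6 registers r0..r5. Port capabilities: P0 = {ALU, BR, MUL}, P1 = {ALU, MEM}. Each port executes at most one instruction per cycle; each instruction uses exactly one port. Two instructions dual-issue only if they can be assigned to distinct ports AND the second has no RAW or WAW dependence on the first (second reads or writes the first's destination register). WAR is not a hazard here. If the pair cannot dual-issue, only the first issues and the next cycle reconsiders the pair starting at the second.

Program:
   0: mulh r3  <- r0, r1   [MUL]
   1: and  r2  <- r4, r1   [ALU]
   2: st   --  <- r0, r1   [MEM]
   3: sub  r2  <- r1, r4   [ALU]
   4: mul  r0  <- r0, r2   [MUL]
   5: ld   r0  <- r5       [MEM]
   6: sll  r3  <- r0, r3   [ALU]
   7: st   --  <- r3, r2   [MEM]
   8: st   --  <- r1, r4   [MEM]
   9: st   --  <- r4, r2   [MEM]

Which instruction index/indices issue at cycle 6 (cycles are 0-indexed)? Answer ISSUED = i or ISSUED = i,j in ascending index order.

0. mulh.MUL and.ALU @i0,i1  | pair
1. st.MEM sub.ALU @i2,i3  | pair
2. mul.MUL @i4  | WAW r0
3. ld.MEM @i5  | RAW r0
4. sll.ALU @i6  | RAW r3
5. st.MEM @i7  | no-port MEM/MEM
6. st.MEM @i8  | no-port MEM/MEM
7. st.MEM @i9  | tail

ISSUED = 8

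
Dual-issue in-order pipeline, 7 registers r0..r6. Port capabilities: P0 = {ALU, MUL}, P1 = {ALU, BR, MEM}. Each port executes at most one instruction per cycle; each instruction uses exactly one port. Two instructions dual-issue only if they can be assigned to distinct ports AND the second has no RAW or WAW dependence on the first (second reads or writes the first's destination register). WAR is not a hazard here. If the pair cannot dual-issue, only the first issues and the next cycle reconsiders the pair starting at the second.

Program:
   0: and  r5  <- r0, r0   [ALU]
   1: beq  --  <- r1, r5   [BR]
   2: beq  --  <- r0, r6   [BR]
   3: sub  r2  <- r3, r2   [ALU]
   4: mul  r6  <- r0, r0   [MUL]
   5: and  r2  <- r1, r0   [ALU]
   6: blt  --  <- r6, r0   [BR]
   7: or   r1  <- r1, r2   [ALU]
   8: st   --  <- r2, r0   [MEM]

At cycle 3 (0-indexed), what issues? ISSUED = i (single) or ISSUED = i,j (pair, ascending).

#0 head=0: and.ALU i0 RAW r5
#1 head=1: beq.BR i1 no-port BR/BR
#2 head=2: beq.BR sub.ALU i2/i3 2-wide
#3 head=4: mul.MUL and.ALU i4/i5 2-wide
#4 head=6: blt.BR or.ALU i6/i7 2-wide
#5 head=8: st.MEM i8 tail

ISSUED = 4,5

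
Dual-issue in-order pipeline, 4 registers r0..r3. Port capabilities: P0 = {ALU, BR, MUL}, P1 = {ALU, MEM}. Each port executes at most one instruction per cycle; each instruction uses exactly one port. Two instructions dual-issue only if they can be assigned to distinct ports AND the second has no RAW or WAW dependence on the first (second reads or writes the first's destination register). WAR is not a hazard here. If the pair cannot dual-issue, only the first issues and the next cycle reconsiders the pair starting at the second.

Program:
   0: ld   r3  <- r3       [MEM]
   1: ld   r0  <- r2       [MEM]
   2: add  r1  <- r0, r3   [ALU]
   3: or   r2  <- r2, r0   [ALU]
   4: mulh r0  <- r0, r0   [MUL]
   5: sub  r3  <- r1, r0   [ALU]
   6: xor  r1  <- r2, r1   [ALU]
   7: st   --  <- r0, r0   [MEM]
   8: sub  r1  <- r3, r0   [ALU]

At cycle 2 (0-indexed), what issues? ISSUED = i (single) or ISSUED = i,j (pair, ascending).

ISSUED = 2,3

0. ld.MEM @i0  | no-port MEM/MEM
1. ld.MEM @i1  | RAW r0
2. add.ALU/or.ALU @i2+i3  | dual
3. mulh.MUL @i4  | RAW r0
4. sub.ALU/xor.ALU @i5+i6  | dual
5. st.MEM/sub.ALU @i7+i8  | dual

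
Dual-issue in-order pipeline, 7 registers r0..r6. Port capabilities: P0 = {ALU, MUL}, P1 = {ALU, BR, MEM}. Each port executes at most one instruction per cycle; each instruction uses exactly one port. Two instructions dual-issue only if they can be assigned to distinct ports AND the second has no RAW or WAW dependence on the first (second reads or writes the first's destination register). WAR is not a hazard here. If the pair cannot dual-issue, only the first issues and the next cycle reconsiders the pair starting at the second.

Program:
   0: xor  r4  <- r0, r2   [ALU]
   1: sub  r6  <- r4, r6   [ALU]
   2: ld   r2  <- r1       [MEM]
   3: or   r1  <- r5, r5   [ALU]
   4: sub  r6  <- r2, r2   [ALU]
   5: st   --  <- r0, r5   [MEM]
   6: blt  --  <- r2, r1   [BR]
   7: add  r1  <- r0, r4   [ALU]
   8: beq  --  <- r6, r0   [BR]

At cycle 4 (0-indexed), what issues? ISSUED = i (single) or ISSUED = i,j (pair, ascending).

  cy0 -> i0 (xor) RAW r4
  cy1 -> i1/i2 (sub/ld) 2-wide
  cy2 -> i3/i4 (or/sub) 2-wide
  cy3 -> i5 (st) no-port MEM/BR
  cy4 -> i6/i7 (blt/add) 2-wide
  cy5 -> i8 (beq) tail

ISSUED = 6,7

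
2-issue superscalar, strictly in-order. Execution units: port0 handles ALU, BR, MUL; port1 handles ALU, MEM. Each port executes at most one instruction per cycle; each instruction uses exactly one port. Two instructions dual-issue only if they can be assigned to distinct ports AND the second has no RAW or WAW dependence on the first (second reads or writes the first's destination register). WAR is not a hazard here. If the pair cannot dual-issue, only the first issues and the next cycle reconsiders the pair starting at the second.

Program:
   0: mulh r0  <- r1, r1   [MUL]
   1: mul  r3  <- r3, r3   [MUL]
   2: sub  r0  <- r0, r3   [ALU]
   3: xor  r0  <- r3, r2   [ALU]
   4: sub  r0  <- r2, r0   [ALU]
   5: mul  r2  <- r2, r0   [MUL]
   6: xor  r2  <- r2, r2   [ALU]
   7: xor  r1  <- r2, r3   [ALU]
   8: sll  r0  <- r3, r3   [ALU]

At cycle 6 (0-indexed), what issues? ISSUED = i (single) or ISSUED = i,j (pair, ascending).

#0 head=0: mulh i0 no-port MUL/MUL
#1 head=1: mul i1 RAW r3
#2 head=2: sub i2 WAW r0
#3 head=3: xor i3 RAW+WAW r0
#4 head=4: sub i4 RAW r0
#5 head=5: mul i5 RAW+WAW r2
#6 head=6: xor i6 RAW r2
#7 head=7: xor/sll i7+i8 pair

ISSUED = 6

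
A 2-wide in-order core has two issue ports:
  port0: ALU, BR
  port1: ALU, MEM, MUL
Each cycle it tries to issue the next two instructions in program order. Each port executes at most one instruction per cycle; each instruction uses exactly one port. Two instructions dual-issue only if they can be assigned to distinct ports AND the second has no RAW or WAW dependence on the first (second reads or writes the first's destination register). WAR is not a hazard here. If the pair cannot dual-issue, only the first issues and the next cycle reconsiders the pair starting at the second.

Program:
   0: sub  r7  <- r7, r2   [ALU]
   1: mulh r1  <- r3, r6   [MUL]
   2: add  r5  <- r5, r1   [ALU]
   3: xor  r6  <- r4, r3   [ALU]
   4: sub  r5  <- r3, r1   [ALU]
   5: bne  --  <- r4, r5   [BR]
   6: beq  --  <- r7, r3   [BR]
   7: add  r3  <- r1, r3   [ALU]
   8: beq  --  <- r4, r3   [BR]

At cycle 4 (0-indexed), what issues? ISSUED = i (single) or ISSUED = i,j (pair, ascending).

  cy0 -> i0+i1 (sub/mulh) pair
  cy1 -> i2+i3 (add/xor) pair
  cy2 -> i4 (sub) RAW r5
  cy3 -> i5 (bne) no-port BR/BR
  cy4 -> i6+i7 (beq/add) pair
  cy5 -> i8 (beq) tail

ISSUED = 6,7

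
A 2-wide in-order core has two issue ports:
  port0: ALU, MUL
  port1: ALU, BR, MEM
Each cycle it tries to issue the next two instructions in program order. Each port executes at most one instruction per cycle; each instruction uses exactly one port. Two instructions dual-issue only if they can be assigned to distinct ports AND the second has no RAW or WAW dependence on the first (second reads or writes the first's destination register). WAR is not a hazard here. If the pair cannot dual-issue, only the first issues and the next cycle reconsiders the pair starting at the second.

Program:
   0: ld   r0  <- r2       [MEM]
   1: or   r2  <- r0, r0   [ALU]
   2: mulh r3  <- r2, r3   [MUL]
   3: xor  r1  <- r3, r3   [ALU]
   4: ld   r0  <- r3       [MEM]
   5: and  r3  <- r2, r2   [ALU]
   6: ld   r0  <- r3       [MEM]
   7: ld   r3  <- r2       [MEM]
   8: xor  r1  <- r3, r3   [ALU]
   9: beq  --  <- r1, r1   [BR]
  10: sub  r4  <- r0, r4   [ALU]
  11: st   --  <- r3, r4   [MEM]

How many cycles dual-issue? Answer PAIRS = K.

PAIRS = 2

0. ld @i0  | RAW r0
1. or @i1  | RAW r2
2. mulh @i2  | RAW r3
3. xor+ld @i3/i4  | 2-wide
4. and @i5  | RAW r3
5. ld @i6  | no-port MEM/MEM
6. ld @i7  | RAW r3
7. xor @i8  | RAW r1
8. beq+sub @i9/i10  | 2-wide
9. st @i11  | tail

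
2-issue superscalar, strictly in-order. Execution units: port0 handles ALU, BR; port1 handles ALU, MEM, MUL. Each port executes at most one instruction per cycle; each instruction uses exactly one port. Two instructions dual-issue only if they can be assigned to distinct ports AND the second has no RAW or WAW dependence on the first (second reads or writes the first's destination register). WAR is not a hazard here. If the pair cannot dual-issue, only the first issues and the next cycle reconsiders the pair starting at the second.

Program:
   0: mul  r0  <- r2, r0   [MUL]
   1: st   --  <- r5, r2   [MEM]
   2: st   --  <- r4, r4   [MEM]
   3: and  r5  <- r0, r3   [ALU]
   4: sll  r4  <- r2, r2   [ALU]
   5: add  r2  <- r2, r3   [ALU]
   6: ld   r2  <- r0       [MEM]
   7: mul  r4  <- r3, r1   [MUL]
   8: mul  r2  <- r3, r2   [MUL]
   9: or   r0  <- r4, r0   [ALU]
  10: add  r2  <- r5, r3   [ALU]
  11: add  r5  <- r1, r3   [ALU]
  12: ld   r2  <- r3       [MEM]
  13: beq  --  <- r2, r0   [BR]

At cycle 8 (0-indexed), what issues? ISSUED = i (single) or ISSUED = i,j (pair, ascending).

ISSUED = 12

#0 head=0: mul.MUL i0 no-port MUL/MEM
#1 head=1: st.MEM i1 no-port MEM/MEM
#2 head=2: st.MEM and.ALU i2,i3 dual
#3 head=4: sll.ALU add.ALU i4,i5 dual
#4 head=6: ld.MEM i6 no-port MEM/MUL
#5 head=7: mul.MUL i7 no-port MUL/MUL
#6 head=8: mul.MUL or.ALU i8,i9 dual
#7 head=10: add.ALU add.ALU i10,i11 dual
#8 head=12: ld.MEM i12 RAW r2
#9 head=13: beq.BR i13 tail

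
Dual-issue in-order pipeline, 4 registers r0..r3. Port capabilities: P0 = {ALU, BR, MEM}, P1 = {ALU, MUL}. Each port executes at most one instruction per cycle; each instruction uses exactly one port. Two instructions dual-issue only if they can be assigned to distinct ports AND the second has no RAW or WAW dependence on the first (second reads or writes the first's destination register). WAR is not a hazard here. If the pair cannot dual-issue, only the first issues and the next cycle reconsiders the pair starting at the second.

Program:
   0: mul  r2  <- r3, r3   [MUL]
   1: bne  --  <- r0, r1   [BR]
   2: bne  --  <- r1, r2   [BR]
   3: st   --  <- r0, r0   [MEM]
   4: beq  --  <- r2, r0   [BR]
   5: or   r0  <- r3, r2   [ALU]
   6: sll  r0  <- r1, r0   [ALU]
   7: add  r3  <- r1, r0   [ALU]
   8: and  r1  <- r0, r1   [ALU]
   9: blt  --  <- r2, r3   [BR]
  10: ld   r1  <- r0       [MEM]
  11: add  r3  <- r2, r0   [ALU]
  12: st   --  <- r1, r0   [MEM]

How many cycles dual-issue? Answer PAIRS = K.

c0: i0+i1 mul.MUL+bne.BR  pair
c1: i2 bne.BR  no-port BR/MEM
c2: i3 st.MEM  no-port MEM/BR
c3: i4+i5 beq.BR+or.ALU  pair
c4: i6 sll.ALU  RAW r0
c5: i7+i8 add.ALU+and.ALU  pair
c6: i9 blt.BR  no-port BR/MEM
c7: i10+i11 ld.MEM+add.ALU  pair
c8: i12 st.MEM  tail

PAIRS = 4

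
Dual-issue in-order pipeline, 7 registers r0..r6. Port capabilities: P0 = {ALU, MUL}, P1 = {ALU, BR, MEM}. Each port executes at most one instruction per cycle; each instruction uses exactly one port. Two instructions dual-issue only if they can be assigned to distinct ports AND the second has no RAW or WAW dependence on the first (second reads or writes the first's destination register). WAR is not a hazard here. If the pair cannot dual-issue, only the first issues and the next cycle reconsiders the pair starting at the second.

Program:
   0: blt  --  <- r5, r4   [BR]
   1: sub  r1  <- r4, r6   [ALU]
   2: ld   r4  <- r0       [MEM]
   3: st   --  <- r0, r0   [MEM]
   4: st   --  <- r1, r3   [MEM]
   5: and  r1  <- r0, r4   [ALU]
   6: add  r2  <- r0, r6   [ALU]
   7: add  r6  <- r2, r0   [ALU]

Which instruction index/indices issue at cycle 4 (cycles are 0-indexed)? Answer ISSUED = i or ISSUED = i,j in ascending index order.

ISSUED = 6

  cy0 -> i0+i1 (blt.BR sub.ALU) 2-wide
  cy1 -> i2 (ld.MEM) no-port MEM/MEM
  cy2 -> i3 (st.MEM) no-port MEM/MEM
  cy3 -> i4+i5 (st.MEM and.ALU) 2-wide
  cy4 -> i6 (add.ALU) RAW r2
  cy5 -> i7 (add.ALU) tail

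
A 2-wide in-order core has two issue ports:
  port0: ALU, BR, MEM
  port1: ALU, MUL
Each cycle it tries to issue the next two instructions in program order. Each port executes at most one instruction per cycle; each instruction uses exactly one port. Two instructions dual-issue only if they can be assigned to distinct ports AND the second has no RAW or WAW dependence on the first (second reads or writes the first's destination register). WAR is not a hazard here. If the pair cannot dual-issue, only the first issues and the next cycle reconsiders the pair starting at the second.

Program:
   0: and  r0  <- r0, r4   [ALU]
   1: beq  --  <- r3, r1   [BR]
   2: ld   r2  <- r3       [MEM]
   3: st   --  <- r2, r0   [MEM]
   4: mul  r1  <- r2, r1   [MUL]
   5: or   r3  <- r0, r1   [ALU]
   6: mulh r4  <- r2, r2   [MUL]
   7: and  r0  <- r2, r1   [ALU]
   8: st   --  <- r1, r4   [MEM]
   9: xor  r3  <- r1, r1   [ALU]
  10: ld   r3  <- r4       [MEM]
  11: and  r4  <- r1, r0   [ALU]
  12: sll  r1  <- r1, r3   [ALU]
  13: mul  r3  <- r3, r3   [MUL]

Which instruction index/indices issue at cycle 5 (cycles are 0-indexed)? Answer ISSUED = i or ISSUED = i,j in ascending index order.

  cy0 -> i0&i1 (and;beq) pair
  cy1 -> i2 (ld) no-port MEM/MEM
  cy2 -> i3&i4 (st;mul) pair
  cy3 -> i5&i6 (or;mulh) pair
  cy4 -> i7&i8 (and;st) pair
  cy5 -> i9 (xor) WAW r3
  cy6 -> i10&i11 (ld;and) pair
  cy7 -> i12&i13 (sll;mul) pair

ISSUED = 9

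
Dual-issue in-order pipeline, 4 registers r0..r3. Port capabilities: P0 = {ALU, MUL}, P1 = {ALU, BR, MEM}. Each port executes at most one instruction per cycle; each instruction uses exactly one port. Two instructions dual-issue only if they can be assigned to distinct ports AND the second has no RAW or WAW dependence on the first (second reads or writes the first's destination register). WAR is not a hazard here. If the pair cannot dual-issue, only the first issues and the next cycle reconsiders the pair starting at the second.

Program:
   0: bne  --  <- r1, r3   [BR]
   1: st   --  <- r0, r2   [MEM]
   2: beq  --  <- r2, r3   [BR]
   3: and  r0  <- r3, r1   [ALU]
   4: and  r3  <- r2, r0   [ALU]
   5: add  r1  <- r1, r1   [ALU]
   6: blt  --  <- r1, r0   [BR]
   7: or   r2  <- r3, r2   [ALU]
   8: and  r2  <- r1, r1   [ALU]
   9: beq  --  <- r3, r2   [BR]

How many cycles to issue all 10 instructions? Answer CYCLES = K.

c0: i0 bne  no-port BR/MEM
c1: i1 st  no-port MEM/BR
c2: i2+i3 beq and  pair
c3: i4+i5 and add  pair
c4: i6+i7 blt or  pair
c5: i8 and  RAW r2
c6: i9 beq  tail

CYCLES = 7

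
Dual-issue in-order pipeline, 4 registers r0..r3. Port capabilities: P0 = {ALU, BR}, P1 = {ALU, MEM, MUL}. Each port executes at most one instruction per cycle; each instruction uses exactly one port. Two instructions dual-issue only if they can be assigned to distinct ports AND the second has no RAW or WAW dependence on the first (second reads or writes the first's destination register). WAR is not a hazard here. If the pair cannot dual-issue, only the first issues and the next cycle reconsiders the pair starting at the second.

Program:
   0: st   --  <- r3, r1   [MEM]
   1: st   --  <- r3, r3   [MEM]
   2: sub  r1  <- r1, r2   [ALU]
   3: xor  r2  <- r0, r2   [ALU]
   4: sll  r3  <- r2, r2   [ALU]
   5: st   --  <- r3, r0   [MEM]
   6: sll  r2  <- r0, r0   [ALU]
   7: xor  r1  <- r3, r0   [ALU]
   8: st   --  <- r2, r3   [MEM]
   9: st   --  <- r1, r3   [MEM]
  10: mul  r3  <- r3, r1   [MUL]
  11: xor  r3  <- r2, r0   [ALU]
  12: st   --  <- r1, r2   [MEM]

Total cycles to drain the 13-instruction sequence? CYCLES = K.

CYCLES = 9

[0] i0  st  -- no-port MEM/MEM
[1] i1/i2  st;sub  -- dual
[2] i3  xor  -- RAW r2
[3] i4  sll  -- RAW r3
[4] i5/i6  st;sll  -- dual
[5] i7/i8  xor;st  -- dual
[6] i9  st  -- no-port MEM/MUL
[7] i10  mul  -- WAW r3
[8] i11/i12  xor;st  -- dual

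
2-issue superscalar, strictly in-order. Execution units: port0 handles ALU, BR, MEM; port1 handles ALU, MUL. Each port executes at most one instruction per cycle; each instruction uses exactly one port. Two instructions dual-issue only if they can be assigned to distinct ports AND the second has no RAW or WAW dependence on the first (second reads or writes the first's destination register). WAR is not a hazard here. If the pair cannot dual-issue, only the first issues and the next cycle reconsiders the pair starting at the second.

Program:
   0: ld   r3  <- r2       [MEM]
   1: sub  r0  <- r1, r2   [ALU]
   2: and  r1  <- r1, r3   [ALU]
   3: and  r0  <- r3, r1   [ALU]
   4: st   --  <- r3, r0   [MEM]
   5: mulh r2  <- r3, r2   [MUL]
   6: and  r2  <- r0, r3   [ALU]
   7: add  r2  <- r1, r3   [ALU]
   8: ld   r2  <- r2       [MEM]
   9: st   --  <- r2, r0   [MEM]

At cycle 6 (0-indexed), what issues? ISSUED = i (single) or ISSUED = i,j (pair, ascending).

ISSUED = 8

[0] i0/i1  ld.MEM+sub.ALU  -- 2-wide
[1] i2  and.ALU  -- RAW r1
[2] i3  and.ALU  -- RAW r0
[3] i4/i5  st.MEM+mulh.MUL  -- 2-wide
[4] i6  and.ALU  -- WAW r2
[5] i7  add.ALU  -- RAW+WAW r2
[6] i8  ld.MEM  -- no-port MEM/MEM
[7] i9  st.MEM  -- tail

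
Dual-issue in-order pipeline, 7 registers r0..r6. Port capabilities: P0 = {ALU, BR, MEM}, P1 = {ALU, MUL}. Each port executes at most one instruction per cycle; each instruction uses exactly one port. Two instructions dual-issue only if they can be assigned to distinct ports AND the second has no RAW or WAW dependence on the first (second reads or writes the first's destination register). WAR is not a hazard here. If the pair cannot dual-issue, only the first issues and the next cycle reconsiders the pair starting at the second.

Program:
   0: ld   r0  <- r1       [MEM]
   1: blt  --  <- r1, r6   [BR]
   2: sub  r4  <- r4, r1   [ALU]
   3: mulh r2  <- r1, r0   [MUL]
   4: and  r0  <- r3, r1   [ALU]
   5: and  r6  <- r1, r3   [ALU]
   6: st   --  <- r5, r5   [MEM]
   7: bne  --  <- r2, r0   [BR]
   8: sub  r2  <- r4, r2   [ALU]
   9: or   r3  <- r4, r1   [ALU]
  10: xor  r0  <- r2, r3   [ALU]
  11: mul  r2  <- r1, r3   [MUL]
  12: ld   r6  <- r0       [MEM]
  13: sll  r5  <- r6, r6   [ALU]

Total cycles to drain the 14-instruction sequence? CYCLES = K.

CYCLES = 9

0. ld.MEM @i0  | no-port MEM/BR
1. blt.BR sub.ALU @i1+i2  | dual
2. mulh.MUL and.ALU @i3+i4  | dual
3. and.ALU st.MEM @i5+i6  | dual
4. bne.BR sub.ALU @i7+i8  | dual
5. or.ALU @i9  | RAW r3
6. xor.ALU mul.MUL @i10+i11  | dual
7. ld.MEM @i12  | RAW r6
8. sll.ALU @i13  | tail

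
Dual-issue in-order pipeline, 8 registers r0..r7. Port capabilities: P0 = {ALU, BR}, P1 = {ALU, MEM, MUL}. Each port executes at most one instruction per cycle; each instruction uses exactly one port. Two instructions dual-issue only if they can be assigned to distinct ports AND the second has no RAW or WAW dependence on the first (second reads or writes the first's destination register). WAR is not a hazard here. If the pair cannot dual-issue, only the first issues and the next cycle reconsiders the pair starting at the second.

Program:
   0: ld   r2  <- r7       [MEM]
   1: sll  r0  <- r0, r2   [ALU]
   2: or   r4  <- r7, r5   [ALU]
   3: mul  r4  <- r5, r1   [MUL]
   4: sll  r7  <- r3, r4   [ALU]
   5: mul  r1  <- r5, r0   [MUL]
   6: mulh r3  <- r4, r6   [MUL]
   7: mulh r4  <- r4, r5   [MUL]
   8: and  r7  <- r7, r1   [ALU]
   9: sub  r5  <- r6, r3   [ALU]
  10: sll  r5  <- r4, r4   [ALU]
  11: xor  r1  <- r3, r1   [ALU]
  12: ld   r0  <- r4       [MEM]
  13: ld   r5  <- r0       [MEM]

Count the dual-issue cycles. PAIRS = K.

#0 head=0: ld i0 RAW r2
#1 head=1: sll;or i1/i2 pair
#2 head=3: mul i3 RAW r4
#3 head=4: sll;mul i4/i5 pair
#4 head=6: mulh i6 no-port MUL/MUL
#5 head=7: mulh;and i7/i8 pair
#6 head=9: sub i9 WAW r5
#7 head=10: sll;xor i10/i11 pair
#8 head=12: ld i12 no-port MEM/MEM
#9 head=13: ld i13 tail

PAIRS = 4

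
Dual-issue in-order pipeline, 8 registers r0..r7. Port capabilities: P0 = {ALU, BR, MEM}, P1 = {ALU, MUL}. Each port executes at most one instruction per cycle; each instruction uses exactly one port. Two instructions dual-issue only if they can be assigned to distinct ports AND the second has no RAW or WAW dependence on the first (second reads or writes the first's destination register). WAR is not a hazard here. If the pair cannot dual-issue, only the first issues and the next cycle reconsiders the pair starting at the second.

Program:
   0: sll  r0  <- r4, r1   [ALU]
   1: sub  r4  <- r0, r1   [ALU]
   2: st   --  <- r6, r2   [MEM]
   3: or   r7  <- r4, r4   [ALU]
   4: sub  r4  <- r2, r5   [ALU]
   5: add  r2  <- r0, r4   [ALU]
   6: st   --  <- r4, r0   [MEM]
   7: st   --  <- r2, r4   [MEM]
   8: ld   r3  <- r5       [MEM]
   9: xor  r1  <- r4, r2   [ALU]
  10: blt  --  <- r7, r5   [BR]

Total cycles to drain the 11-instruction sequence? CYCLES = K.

CYCLES = 7

0. sll.ALU @i0  | RAW r0
1. sub.ALU st.MEM @i1+i2  | pair
2. or.ALU sub.ALU @i3+i4  | pair
3. add.ALU st.MEM @i5+i6  | pair
4. st.MEM @i7  | no-port MEM/MEM
5. ld.MEM xor.ALU @i8+i9  | pair
6. blt.BR @i10  | tail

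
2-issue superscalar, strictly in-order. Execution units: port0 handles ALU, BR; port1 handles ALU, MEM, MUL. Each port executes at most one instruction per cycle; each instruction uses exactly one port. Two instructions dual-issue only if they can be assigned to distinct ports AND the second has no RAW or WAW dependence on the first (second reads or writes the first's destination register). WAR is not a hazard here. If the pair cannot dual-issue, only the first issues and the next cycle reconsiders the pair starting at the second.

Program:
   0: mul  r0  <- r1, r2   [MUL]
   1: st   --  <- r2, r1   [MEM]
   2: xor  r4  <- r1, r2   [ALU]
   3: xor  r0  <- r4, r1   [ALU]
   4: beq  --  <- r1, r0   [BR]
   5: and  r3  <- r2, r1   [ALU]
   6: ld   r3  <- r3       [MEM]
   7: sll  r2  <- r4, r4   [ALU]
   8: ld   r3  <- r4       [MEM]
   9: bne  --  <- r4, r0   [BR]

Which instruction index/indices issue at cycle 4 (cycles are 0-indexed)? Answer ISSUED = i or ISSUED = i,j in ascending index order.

  cy0 -> i0 (mul) no-port MUL/MEM
  cy1 -> i1+i2 (st;xor) 2-wide
  cy2 -> i3 (xor) RAW r0
  cy3 -> i4+i5 (beq;and) 2-wide
  cy4 -> i6+i7 (ld;sll) 2-wide
  cy5 -> i8+i9 (ld;bne) 2-wide

ISSUED = 6,7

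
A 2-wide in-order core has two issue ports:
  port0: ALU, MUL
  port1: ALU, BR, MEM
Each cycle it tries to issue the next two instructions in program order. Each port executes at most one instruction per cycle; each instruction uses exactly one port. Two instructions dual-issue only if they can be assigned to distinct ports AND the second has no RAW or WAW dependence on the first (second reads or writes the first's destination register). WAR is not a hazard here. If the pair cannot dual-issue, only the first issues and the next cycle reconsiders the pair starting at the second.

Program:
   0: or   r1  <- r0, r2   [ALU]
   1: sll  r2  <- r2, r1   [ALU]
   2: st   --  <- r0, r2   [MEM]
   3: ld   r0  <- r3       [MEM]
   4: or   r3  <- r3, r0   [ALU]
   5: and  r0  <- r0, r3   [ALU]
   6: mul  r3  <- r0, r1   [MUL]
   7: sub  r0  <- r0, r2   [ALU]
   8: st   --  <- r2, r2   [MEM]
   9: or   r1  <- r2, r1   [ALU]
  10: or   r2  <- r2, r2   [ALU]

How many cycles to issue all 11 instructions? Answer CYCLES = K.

0. or @i0  | RAW r1
1. sll @i1  | RAW r2
2. st @i2  | no-port MEM/MEM
3. ld @i3  | RAW r0
4. or @i4  | RAW r3
5. and @i5  | RAW r0
6. mul;sub @i6+i7  | dual
7. st;or @i8+i9  | dual
8. or @i10  | tail

CYCLES = 9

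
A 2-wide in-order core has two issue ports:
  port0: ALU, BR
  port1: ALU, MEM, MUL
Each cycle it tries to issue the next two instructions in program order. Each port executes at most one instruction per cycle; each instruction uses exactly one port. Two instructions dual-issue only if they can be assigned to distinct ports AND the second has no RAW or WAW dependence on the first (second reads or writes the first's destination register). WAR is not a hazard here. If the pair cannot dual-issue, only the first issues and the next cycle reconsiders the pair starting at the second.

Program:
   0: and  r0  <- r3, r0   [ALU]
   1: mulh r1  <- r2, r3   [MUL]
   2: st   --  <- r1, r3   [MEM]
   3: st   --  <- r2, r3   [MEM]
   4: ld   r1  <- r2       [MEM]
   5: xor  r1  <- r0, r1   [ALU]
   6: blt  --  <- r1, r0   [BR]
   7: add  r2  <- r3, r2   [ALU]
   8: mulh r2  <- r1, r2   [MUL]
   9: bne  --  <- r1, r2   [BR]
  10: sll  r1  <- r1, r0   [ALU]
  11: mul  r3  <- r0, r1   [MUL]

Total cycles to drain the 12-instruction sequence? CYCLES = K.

CYCLES = 9

t=0 i0&i1:and mulh ; dual
t=1 i2:st ; no-port MEM/MEM
t=2 i3:st ; no-port MEM/MEM
t=3 i4:ld ; RAW+WAW r1
t=4 i5:xor ; RAW r1
t=5 i6&i7:blt add ; dual
t=6 i8:mulh ; RAW r2
t=7 i9&i10:bne sll ; dual
t=8 i11:mul ; tail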